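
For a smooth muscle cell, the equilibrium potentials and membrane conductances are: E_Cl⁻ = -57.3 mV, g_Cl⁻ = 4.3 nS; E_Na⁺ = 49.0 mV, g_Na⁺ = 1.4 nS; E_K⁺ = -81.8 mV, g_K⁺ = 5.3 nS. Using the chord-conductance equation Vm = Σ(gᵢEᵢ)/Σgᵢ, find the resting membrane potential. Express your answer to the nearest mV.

-56 mV

Σ gᵢEᵢ = 4.3·(-57.3) + 1.4·(49.0) + 5.3·(-81.8) = -611.33
Σ gᵢ = 4.3 + 1.4 + 5.3 = 11
Vm = -611.33 / 11 = -55.58 mV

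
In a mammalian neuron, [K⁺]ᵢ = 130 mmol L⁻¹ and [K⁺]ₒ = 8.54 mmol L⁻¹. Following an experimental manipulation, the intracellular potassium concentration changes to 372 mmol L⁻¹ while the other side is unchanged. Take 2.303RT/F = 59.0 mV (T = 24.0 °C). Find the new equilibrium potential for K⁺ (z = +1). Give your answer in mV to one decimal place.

After the shift: [K⁺]_out = 8.54, [K⁺]_in = 372 mmol L⁻¹.
E_new = (59.0/1)·log₁₀(8.54/372) = 59.00 · (-1.6391) = -96.71 mV

-96.7 mV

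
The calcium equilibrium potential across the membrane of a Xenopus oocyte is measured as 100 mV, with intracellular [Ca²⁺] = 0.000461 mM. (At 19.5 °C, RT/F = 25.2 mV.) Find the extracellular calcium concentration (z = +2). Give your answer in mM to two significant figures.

Nernst: E = (25.2/2) · ln([out]/[in]), so ln([out]/[in]) = 100.0 × 2 / 25.2 = 7.9365.
[out]/[in] = e^(7.9365) = 2798.
[out] = 2798 × 0.000461 = 1.29 mM.

1.3 mM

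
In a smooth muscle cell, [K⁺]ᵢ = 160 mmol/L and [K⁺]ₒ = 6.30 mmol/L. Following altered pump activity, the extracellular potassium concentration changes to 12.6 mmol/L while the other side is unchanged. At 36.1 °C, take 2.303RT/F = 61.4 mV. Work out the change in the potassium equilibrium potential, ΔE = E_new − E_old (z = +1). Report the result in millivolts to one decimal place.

18.5 mV

E_old = (61.4/1)·log₁₀(6.30/160) = -86.25 mV
E_new = (61.4/1)·log₁₀(12.6/160) = -67.77 mV
ΔE = -67.77 − (-86.25) = 18.48 mV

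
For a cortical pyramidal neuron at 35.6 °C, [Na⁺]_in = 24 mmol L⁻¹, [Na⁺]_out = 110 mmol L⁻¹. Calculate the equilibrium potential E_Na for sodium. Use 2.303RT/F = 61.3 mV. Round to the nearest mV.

E = (61.3/z) · log₁₀([Na⁺]_out/[Na⁺]_in) with z = +1.
= (61.3/1) · log₁₀(110/24) = 61.30 · log₁₀(4.583)
= 61.30 · (0.6612) = 40.53 mV

41 mV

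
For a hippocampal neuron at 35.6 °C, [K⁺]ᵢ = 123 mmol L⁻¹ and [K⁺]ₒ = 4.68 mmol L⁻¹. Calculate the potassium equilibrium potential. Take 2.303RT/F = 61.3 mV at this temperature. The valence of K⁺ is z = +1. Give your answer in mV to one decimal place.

-87.0 mV

E = (61.3/z) · log₁₀([K⁺]_out/[K⁺]_in) with z = +1.
= (61.3/1) · log₁₀(4.68/123) = 61.30 · log₁₀(0.03805)
= 61.30 · (-1.4197) = -87.03 mV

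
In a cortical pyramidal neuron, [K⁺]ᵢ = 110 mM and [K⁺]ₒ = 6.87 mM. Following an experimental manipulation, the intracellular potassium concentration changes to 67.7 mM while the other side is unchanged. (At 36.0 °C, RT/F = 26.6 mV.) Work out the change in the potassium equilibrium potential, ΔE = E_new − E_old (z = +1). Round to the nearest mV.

E_old = (26.6/1)·ln(6.87/110) = -73.77 mV
E_new = (26.6/1)·ln(6.87/67.7) = -60.86 mV
ΔE = -60.86 − (-73.77) = 12.91 mV

13 mV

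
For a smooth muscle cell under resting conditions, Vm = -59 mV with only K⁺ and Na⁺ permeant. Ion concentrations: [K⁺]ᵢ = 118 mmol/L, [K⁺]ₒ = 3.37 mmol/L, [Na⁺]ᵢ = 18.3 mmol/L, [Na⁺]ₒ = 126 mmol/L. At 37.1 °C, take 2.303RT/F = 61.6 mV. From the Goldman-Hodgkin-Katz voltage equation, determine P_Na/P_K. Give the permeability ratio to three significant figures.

0.0777

Let α = P_Na/P_K. GHK: Vm = 61.6·log₁₀[(Kₒ + α·Naₒ)/(Kᵢ + α·Naᵢ)].
10^(Vm/61.6) = 10^(-59.0/61.6) = 0.11021
So 0.11021·(Kᵢ + α·Naᵢ) = Kₒ + α·Naₒ → α = (0.11021·118.0 − 3.37) / (126.0 − 0.11021·18.3)
α = (13 − 3.37) / (126.0 − 2.017) = 9.634/124 = 0.07771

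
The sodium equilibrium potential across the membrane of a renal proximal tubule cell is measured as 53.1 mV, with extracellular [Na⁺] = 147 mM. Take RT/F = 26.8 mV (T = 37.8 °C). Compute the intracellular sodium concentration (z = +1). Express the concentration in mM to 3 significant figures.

20.3 mM

Nernst: E = (26.8/1) · ln([out]/[in]), so ln([out]/[in]) = 53.1 × 1 / 26.8 = 1.9813.
[out]/[in] = e^(1.9813) = 7.252.
[in] = 147 / 7.252 = 20.27 mM.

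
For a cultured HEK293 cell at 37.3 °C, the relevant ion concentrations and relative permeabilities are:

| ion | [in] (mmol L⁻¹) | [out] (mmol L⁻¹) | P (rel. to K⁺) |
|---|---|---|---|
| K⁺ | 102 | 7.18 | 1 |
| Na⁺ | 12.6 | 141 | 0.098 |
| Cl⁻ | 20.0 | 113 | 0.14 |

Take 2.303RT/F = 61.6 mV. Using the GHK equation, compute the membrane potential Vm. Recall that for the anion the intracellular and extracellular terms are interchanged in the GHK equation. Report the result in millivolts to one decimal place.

Vm = 61.6 · log₁₀[(Σ P·[cation]ₒ + Σ P·[anion]ᵢ) / (Σ P·[cation]ᵢ + Σ P·[anion]ₒ)]
Numerator = 1×7.18 + 0.098×141 + 0.14×20.0 = 23.8
Denominator = 1×102 + 0.098×12.6 + 0.14×113 = 119.1
Vm = 61.6 · log₁₀(0.19989) = 61.6 × (-0.6992) = -43.07 mV

-43.1 mV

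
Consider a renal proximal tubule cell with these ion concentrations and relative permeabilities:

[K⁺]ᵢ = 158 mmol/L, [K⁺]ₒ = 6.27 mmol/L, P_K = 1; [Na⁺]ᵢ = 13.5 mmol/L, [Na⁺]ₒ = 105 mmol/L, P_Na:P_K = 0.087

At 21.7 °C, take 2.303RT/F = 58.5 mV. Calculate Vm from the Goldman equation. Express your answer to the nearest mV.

Vm = 58.5 · log₁₀[(Σ P·[cation]ₒ + Σ P·[anion]ᵢ) / (Σ P·[cation]ᵢ + Σ P·[anion]ₒ)]
Numerator = 1×6.27 + 0.087×105 = 15.4
Denominator = 1×158 + 0.087×13.5 = 159.2
Vm = 58.5 · log₁₀(0.096781) = 58.5 × (-1.0142) = -59.33 mV

-59 mV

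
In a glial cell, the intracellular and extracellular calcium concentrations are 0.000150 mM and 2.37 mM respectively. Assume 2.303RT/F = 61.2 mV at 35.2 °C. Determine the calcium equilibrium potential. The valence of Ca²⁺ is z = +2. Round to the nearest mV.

E = (61.2/z) · log₁₀([Ca²⁺]_out/[Ca²⁺]_in) with z = +2.
= (61.2/2) · log₁₀(2.37/0.000150) = 30.60 · log₁₀(1.58e+04)
= 30.60 · (4.1987) = 128.48 mV

128 mV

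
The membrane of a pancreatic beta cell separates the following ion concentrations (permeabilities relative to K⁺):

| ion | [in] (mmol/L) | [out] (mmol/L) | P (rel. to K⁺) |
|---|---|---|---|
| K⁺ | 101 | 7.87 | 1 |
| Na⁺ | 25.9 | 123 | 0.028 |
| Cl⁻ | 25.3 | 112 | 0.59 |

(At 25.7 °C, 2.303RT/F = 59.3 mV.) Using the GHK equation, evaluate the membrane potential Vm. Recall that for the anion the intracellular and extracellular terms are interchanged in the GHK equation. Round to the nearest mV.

Vm = 59.3 · log₁₀[(Σ P·[cation]ₒ + Σ P·[anion]ᵢ) / (Σ P·[cation]ᵢ + Σ P·[anion]ₒ)]
Numerator = 1×7.87 + 0.028×123 + 0.59×25.3 = 26.24
Denominator = 1×101 + 0.028×25.9 + 0.59×112 = 167.8
Vm = 59.3 · log₁₀(0.15638) = 59.3 × (-0.8058) = -47.79 mV

-48 mV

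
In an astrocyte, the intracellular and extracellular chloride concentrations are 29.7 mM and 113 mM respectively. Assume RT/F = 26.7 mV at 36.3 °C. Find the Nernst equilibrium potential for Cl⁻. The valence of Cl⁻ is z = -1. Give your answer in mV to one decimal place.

E = (26.7/z) · ln([Cl⁻]_out/[Cl⁻]_in) with z = -1.
For an anion, dividing by z = -1 reverses the sign.
= (26.7/-1) · ln(113/29.7) = -26.70 · ln(3.805)
= -26.70 · (1.3362) = -35.68 mV

-35.7 mV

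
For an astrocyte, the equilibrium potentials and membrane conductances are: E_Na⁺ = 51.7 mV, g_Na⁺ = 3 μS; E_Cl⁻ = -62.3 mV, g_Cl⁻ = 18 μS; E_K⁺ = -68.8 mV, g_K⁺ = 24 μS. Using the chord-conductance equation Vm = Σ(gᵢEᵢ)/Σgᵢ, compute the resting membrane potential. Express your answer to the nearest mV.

-58 mV

Σ gᵢEᵢ = 3·(51.7) + 18·(-62.3) + 24·(-68.8) = -2617.50
Σ gᵢ = 3 + 18 + 24 = 45
Vm = -2617.50 / 45 = -58.17 mV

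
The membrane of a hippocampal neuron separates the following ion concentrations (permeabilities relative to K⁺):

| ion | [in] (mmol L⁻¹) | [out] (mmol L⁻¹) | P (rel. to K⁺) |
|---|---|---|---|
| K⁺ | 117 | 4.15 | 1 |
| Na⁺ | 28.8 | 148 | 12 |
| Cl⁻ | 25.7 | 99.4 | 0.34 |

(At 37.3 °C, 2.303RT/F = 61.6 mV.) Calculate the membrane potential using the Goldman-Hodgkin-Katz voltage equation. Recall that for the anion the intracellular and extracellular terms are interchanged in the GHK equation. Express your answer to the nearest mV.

34 mV

Vm = 61.6 · log₁₀[(Σ P·[cation]ₒ + Σ P·[anion]ᵢ) / (Σ P·[cation]ᵢ + Σ P·[anion]ₒ)]
Numerator = 1×4.15 + 12×148 + 0.34×25.7 = 1789
Denominator = 1×117 + 12×28.8 + 0.34×99.4 = 496.4
Vm = 61.6 · log₁₀(3.6038) = 61.6 × (0.5568) = 34.30 mV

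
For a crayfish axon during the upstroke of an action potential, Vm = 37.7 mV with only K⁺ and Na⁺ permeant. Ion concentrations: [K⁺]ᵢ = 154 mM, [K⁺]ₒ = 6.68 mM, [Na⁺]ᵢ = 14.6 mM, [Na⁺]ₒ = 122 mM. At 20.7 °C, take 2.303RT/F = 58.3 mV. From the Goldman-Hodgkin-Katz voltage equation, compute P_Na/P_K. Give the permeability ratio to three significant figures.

11.8

Let α = P_Na/P_K. GHK: Vm = 58.3·log₁₀[(Kₒ + α·Naₒ)/(Kᵢ + α·Naᵢ)].
10^(Vm/58.3) = 10^(37.7/58.3) = 4.4326
So 4.4326·(Kᵢ + α·Naᵢ) = Kₒ + α·Naₒ → α = (4.4326·154.0 − 6.68) / (122.0 − 4.4326·14.6)
α = (682.6 − 6.68) / (122.0 − 64.72) = 675.9/57.28 = 11.8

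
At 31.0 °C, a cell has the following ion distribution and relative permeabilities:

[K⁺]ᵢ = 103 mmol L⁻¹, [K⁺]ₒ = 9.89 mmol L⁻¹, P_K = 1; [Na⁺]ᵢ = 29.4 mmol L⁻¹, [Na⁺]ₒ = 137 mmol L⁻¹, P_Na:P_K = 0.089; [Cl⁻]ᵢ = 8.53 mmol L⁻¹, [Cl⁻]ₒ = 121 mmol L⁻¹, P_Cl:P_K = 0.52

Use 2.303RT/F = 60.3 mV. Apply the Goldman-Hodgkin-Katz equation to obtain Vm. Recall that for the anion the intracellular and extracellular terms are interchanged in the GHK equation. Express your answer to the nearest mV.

-48 mV

Vm = 60.3 · log₁₀[(Σ P·[cation]ₒ + Σ P·[anion]ᵢ) / (Σ P·[cation]ᵢ + Σ P·[anion]ₒ)]
Numerator = 1×9.89 + 0.089×137 + 0.52×8.53 = 26.52
Denominator = 1×103 + 0.089×29.4 + 0.52×121 = 168.5
Vm = 60.3 · log₁₀(0.15735) = 60.3 × (-0.8031) = -48.43 mV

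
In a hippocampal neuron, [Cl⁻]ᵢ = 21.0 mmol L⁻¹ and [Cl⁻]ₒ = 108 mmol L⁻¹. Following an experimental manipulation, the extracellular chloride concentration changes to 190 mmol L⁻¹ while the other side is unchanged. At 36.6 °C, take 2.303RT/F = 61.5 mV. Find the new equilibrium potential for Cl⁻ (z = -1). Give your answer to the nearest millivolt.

-59 mV

After the shift: [Cl⁻]_out = 190, [Cl⁻]_in = 21.0 mmol L⁻¹.
E_new = (61.5/-1)·log₁₀(190/21.0) = -61.50 · (0.9565) = -58.83 mV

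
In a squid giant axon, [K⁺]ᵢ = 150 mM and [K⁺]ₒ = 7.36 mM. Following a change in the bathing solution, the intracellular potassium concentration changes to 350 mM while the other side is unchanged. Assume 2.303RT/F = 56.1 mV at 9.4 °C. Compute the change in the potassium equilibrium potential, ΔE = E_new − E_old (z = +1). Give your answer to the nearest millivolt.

-21 mV

E_old = (56.1/1)·log₁₀(7.36/150) = -73.45 mV
E_new = (56.1/1)·log₁₀(7.36/350) = -94.09 mV
ΔE = -94.09 − (-73.45) = -20.64 mV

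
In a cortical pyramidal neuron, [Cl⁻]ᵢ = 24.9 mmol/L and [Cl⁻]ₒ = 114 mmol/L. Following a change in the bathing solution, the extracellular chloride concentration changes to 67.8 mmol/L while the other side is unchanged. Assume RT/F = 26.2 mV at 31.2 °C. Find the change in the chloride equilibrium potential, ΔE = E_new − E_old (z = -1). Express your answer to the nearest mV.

14 mV

E_old = (26.2/-1)·ln(114/24.9) = -39.86 mV
E_new = (26.2/-1)·ln(67.8/24.9) = -26.24 mV
ΔE = -26.24 − (-39.86) = 13.61 mV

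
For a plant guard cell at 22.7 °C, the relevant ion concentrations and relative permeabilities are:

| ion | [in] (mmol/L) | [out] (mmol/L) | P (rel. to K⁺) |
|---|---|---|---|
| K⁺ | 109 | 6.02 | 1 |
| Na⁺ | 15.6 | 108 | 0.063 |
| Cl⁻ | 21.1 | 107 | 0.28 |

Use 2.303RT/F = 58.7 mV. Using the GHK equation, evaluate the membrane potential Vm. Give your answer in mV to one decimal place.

Vm = 58.7 · log₁₀[(Σ P·[cation]ₒ + Σ P·[anion]ᵢ) / (Σ P·[cation]ᵢ + Σ P·[anion]ₒ)]
Numerator = 1×6.02 + 0.063×108 + 0.28×21.1 = 18.73
Denominator = 1×109 + 0.063×15.6 + 0.28×107 = 139.9
Vm = 58.7 · log₁₀(0.13385) = 58.7 × (-0.8734) = -51.27 mV

-51.3 mV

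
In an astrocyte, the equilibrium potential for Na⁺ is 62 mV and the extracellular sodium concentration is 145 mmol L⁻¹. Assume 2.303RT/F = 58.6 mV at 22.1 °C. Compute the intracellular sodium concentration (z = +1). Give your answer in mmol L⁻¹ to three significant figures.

Nernst: E = (58.6/1) · log₁₀([out]/[in]), so log₁₀([out]/[in]) = 62.0 × 1 / 58.6 = 1.0580.
[out]/[in] = 10^(1.0580) = 11.43.
[in] = 145 / 11.43 = 12.69 mmol L⁻¹.

12.7 mmol L⁻¹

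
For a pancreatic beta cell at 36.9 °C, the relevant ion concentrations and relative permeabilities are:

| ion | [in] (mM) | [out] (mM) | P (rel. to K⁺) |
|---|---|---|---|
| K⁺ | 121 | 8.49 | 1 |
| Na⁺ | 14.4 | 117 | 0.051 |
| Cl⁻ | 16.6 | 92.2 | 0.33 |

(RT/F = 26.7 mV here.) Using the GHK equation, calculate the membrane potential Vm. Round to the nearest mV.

Vm = 26.7 · ln[(Σ P·[cation]ₒ + Σ P·[anion]ᵢ) / (Σ P·[cation]ᵢ + Σ P·[anion]ₒ)]
Numerator = 1×8.49 + 0.051×117 + 0.33×16.6 = 19.94
Denominator = 1×121 + 0.051×14.4 + 0.33×92.2 = 152.2
Vm = 26.7 · ln(0.13101) = 26.7 × (-2.0325) = -54.27 mV

-54 mV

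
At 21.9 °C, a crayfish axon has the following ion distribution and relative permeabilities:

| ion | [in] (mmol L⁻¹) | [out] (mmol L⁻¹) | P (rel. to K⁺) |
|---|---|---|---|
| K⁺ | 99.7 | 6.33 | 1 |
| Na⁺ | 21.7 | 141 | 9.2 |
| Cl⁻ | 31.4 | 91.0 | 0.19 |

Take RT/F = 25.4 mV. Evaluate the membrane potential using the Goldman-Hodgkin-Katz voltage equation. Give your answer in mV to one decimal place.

36.1 mV

Vm = 25.4 · ln[(Σ P·[cation]ₒ + Σ P·[anion]ᵢ) / (Σ P·[cation]ᵢ + Σ P·[anion]ₒ)]
Numerator = 1×6.33 + 9.2×141 + 0.19×31.4 = 1309
Denominator = 1×99.7 + 9.2×21.7 + 0.19×91.0 = 316.6
Vm = 25.4 · ln(4.1357) = 25.4 × (1.4197) = 36.06 mV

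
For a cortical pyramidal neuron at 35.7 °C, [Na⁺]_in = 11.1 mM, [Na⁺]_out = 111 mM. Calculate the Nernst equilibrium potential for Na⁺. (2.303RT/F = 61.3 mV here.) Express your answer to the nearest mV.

E = (61.3/z) · log₁₀([Na⁺]_out/[Na⁺]_in) with z = +1.
= (61.3/1) · log₁₀(111/11.1) = 61.30 · log₁₀(10)
= 61.30 · (1.0000) = 61.30 mV

61 mV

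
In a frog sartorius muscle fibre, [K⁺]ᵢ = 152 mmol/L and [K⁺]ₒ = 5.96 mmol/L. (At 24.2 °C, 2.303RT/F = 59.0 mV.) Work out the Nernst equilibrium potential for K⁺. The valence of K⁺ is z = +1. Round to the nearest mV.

-83 mV

E = (59.0/z) · log₁₀([K⁺]_out/[K⁺]_in) with z = +1.
= (59.0/1) · log₁₀(5.96/152) = 59.00 · log₁₀(0.03921)
= 59.00 · (-1.4066) = -82.99 mV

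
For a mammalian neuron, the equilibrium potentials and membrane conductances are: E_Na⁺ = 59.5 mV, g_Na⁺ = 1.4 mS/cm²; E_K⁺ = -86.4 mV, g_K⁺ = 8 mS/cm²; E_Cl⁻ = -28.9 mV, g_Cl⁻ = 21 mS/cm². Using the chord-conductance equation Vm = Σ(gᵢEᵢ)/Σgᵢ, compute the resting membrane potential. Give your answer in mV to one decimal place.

-40.0 mV

Σ gᵢEᵢ = 1.4·(59.5) + 8·(-86.4) + 21·(-28.9) = -1214.80
Σ gᵢ = 1.4 + 8 + 21 = 30.4
Vm = -1214.80 / 30.4 = -39.96 mV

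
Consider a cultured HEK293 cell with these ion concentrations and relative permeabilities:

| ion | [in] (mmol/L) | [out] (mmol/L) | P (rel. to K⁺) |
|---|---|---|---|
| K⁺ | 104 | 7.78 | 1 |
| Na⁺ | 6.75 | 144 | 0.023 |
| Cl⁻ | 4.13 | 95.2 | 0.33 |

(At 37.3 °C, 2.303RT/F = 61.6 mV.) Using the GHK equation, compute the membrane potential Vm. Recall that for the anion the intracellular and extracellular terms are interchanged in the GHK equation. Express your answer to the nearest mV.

-64 mV

Vm = 61.6 · log₁₀[(Σ P·[cation]ₒ + Σ P·[anion]ᵢ) / (Σ P·[cation]ᵢ + Σ P·[anion]ₒ)]
Numerator = 1×7.78 + 0.023×144 + 0.33×4.13 = 12.45
Denominator = 1×104 + 0.023×6.75 + 0.33×95.2 = 135.6
Vm = 61.6 · log₁₀(0.09187) = 61.6 × (-1.0368) = -63.87 mV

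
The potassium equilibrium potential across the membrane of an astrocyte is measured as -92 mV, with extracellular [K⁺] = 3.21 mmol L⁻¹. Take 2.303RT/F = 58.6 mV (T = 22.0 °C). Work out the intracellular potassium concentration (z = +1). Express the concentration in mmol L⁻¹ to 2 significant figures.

120 mmol L⁻¹

Nernst: E = (58.6/1) · log₁₀([out]/[in]), so log₁₀([out]/[in]) = -92.0 × 1 / 58.6 = -1.5700.
[out]/[in] = 10^(-1.5700) = 0.02692.
[in] = 3.21 / 0.02692 = 119.3 mmol L⁻¹.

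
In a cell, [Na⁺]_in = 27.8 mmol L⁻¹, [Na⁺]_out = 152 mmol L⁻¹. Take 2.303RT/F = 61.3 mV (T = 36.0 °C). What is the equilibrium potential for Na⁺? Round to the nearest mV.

E = (61.3/z) · log₁₀([Na⁺]_out/[Na⁺]_in) with z = +1.
= (61.3/1) · log₁₀(152/27.8) = 61.30 · log₁₀(5.468)
= 61.30 · (0.7378) = 45.23 mV

45 mV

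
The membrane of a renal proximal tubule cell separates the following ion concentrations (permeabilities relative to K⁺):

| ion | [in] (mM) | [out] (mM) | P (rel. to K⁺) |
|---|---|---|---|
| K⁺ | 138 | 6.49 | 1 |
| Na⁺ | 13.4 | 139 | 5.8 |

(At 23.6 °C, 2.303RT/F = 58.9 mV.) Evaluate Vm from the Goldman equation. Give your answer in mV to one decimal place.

33.9 mV

Vm = 58.9 · log₁₀[(Σ P·[cation]ₒ + Σ P·[anion]ᵢ) / (Σ P·[cation]ᵢ + Σ P·[anion]ₒ)]
Numerator = 1×6.49 + 5.8×139 = 812.7
Denominator = 1×138 + 5.8×13.4 = 215.7
Vm = 58.9 · log₁₀(3.7673) = 58.9 × (0.5760) = 33.93 mV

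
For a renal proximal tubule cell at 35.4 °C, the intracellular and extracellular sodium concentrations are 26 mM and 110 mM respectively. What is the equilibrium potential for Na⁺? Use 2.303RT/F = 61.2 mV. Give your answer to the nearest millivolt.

38 mV

E = (61.2/z) · log₁₀([Na⁺]_out/[Na⁺]_in) with z = +1.
= (61.2/1) · log₁₀(110/26) = 61.20 · log₁₀(4.231)
= 61.20 · (0.6264) = 38.34 mV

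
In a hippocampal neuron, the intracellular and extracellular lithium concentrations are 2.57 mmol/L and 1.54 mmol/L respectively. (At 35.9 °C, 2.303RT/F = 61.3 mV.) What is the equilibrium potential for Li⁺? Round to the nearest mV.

-14 mV

E = (61.3/z) · log₁₀([Li⁺]_out/[Li⁺]_in) with z = +1.
= (61.3/1) · log₁₀(1.54/2.57) = 61.30 · log₁₀(0.5992)
= 61.30 · (-0.2224) = -13.63 mV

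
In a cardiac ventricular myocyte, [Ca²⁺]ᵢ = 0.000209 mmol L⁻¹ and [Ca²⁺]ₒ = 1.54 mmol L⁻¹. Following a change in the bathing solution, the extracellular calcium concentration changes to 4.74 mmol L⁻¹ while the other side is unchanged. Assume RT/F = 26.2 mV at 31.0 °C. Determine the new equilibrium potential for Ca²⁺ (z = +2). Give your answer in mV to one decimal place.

After the shift: [Ca²⁺]_out = 4.74, [Ca²⁺]_in = 0.000209 mmol L⁻¹.
E_new = (26.2/2)·ln(4.74/0.000209) = 13.10 · (10.0292) = 131.38 mV

131.4 mV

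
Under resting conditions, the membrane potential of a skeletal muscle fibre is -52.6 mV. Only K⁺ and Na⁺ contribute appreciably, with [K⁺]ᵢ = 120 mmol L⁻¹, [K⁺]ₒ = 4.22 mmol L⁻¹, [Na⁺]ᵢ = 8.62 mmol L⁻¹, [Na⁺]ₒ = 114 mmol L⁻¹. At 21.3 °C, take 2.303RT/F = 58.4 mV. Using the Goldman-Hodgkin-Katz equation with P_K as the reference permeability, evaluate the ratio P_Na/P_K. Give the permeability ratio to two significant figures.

0.096

Let α = P_Na/P_K. GHK: Vm = 58.4·log₁₀[(Kₒ + α·Naₒ)/(Kᵢ + α·Naᵢ)].
10^(Vm/58.4) = 10^(-52.6/58.4) = 0.12569
So 0.12569·(Kᵢ + α·Naᵢ) = Kₒ + α·Naₒ → α = (0.12569·120.0 − 4.22) / (114.0 − 0.12569·8.62)
α = (15.08 − 4.22) / (114.0 − 1.083) = 10.86/112.9 = 0.09621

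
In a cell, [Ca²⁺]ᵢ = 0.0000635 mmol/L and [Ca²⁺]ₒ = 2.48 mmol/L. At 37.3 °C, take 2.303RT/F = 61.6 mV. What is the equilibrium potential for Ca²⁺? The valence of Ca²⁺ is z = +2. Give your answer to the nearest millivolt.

E = (61.6/z) · log₁₀([Ca²⁺]_out/[Ca²⁺]_in) with z = +2.
= (61.6/2) · log₁₀(2.48/0.0000635) = 30.80 · log₁₀(3.906e+04)
= 30.80 · (4.5917) = 141.42 mV

141 mV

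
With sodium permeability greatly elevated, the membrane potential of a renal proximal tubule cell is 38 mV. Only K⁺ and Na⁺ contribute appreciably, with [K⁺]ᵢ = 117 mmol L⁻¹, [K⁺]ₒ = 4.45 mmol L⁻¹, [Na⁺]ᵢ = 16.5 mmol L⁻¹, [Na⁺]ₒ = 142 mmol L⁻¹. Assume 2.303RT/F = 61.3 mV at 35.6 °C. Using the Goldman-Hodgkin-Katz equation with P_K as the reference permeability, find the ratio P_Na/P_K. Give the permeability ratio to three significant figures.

Let α = P_Na/P_K. GHK: Vm = 61.3·log₁₀[(Kₒ + α·Naₒ)/(Kᵢ + α·Naᵢ)].
10^(Vm/61.3) = 10^(38.0/61.3) = 4.1678
So 4.1678·(Kᵢ + α·Naᵢ) = Kₒ + α·Naₒ → α = (4.1678·117.0 − 4.45) / (142.0 − 4.1678·16.5)
α = (487.6 − 4.45) / (142.0 − 68.77) = 483.2/73.23 = 6.598

6.60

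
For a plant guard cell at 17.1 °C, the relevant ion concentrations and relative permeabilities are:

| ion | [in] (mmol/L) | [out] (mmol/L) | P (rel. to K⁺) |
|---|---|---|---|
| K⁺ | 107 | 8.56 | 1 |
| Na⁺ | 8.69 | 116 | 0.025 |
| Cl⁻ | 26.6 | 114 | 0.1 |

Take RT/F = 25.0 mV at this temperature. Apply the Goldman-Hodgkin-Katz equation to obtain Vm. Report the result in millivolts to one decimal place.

Vm = 25.0 · ln[(Σ P·[cation]ₒ + Σ P·[anion]ᵢ) / (Σ P·[cation]ᵢ + Σ P·[anion]ₒ)]
Numerator = 1×8.56 + 0.025×116 + 0.1×26.6 = 14.12
Denominator = 1×107 + 0.025×8.69 + 0.1×114 = 118.6
Vm = 25.0 · ln(0.11904) = 25.0 × (-2.1283) = -53.21 mV

-53.2 mV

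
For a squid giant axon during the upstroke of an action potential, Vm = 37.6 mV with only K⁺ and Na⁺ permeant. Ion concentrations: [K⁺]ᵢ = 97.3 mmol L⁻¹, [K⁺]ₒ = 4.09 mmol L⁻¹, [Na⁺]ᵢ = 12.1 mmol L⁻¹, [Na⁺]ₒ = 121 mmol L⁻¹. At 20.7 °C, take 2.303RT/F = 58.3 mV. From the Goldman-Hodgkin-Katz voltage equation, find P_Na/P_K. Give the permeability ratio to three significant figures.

Let α = P_Na/P_K. GHK: Vm = 58.3·log₁₀[(Kₒ + α·Naₒ)/(Kᵢ + α·Naᵢ)].
10^(Vm/58.3) = 10^(37.6/58.3) = 4.4151
So 4.4151·(Kᵢ + α·Naᵢ) = Kₒ + α·Naₒ → α = (4.4151·97.3 − 4.09) / (121.0 − 4.4151·12.1)
α = (429.6 − 4.09) / (121.0 − 53.42) = 425.5/67.58 = 6.296

6.30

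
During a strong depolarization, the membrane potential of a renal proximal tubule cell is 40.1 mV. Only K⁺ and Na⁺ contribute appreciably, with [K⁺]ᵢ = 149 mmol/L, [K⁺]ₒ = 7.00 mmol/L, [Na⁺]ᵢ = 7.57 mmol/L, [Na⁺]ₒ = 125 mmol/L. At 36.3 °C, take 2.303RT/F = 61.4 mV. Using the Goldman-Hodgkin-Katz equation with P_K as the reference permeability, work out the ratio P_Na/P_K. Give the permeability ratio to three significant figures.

7.29

Let α = P_Na/P_K. GHK: Vm = 61.4·log₁₀[(Kₒ + α·Naₒ)/(Kᵢ + α·Naᵢ)].
10^(Vm/61.4) = 10^(40.1/61.4) = 4.4988
So 4.4988·(Kᵢ + α·Naᵢ) = Kₒ + α·Naₒ → α = (4.4988·149.0 − 7.0) / (125.0 − 4.4988·7.57)
α = (670.3 − 7.0) / (125.0 − 34.06) = 663.3/90.94 = 7.294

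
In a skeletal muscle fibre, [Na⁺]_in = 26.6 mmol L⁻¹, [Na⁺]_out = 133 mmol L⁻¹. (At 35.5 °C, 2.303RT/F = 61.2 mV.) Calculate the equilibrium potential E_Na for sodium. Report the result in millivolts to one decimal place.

42.8 mV

E = (61.2/z) · log₁₀([Na⁺]_out/[Na⁺]_in) with z = +1.
= (61.2/1) · log₁₀(133/26.6) = 61.20 · log₁₀(5)
= 61.20 · (0.6990) = 42.78 mV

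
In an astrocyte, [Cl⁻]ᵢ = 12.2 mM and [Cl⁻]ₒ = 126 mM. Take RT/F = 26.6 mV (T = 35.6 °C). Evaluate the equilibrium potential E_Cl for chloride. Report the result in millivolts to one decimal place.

-62.1 mV

E = (26.6/z) · ln([Cl⁻]_out/[Cl⁻]_in) with z = -1.
For an anion, dividing by z = -1 reverses the sign.
= (26.6/-1) · ln(126/12.2) = -26.60 · ln(10.33)
= -26.60 · (2.3348) = -62.11 mV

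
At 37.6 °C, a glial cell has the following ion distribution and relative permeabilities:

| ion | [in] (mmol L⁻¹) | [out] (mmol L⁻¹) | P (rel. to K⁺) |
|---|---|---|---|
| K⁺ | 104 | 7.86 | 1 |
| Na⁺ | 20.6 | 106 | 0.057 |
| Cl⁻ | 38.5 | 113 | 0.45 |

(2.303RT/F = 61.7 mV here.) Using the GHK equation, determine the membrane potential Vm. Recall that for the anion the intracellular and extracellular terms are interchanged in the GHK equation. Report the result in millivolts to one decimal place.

Vm = 61.7 · log₁₀[(Σ P·[cation]ₒ + Σ P·[anion]ᵢ) / (Σ P·[cation]ᵢ + Σ P·[anion]ₒ)]
Numerator = 1×7.86 + 0.057×106 + 0.45×38.5 = 31.23
Denominator = 1×104 + 0.057×20.6 + 0.45×113 = 156
Vm = 61.7 · log₁₀(0.20014) = 61.7 × (-0.6987) = -43.11 mV

-43.1 mV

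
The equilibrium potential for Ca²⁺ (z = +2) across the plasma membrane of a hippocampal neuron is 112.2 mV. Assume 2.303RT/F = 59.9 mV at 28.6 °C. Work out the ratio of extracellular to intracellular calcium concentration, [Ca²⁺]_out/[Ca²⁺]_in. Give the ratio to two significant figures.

5600

log₁₀([out]/[in]) = E·z/(59.9) = 112.2 × 2 / 59.9 = 3.7462
[out]/[in] = 10^(3.7462) = 5575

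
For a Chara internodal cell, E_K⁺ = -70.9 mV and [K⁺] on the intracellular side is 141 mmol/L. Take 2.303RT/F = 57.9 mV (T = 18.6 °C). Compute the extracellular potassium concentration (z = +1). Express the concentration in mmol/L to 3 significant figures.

8.41 mmol/L

Nernst: E = (57.9/1) · log₁₀([out]/[in]), so log₁₀([out]/[in]) = -70.9 × 1 / 57.9 = -1.2245.
[out]/[in] = 10^(-1.2245) = 0.05963.
[out] = 0.05963 × 141 = 8.408 mmol/L.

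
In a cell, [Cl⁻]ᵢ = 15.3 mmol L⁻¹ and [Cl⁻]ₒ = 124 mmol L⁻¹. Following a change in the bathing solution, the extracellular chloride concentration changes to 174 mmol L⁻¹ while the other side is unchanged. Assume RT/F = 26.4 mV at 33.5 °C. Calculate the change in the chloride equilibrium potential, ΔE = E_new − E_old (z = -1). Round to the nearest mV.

-9 mV

E_old = (26.4/-1)·ln(124/15.3) = -55.24 mV
E_new = (26.4/-1)·ln(174/15.3) = -64.18 mV
ΔE = -64.18 − (-55.24) = -8.94 mV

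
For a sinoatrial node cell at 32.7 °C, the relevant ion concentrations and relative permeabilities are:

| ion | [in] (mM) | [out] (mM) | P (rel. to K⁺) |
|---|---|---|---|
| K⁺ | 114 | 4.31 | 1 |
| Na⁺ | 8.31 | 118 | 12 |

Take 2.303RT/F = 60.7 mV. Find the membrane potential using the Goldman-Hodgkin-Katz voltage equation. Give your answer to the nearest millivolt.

Vm = 60.7 · log₁₀[(Σ P·[cation]ₒ + Σ P·[anion]ᵢ) / (Σ P·[cation]ᵢ + Σ P·[anion]ₒ)]
Numerator = 1×4.31 + 12×118 = 1420
Denominator = 1×114 + 12×8.31 = 213.7
Vm = 60.7 · log₁₀(6.6457) = 60.7 × (0.8225) = 49.93 mV

50 mV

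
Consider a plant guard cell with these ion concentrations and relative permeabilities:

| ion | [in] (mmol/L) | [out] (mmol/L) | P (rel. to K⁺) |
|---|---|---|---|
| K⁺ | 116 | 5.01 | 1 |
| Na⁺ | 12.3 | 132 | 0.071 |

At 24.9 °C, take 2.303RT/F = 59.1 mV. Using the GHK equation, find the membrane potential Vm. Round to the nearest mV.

Vm = 59.1 · log₁₀[(Σ P·[cation]ₒ + Σ P·[anion]ᵢ) / (Σ P·[cation]ᵢ + Σ P·[anion]ₒ)]
Numerator = 1×5.01 + 0.071×132 = 14.38
Denominator = 1×116 + 0.071×12.3 = 116.9
Vm = 59.1 · log₁₀(0.12306) = 59.1 × (-0.9099) = -53.77 mV

-54 mV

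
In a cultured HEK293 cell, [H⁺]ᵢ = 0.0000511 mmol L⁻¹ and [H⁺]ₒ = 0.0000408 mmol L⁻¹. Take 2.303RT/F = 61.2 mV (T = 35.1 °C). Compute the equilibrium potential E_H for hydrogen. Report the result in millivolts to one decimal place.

-6.0 mV

E = (61.2/z) · log₁₀([H⁺]_out/[H⁺]_in) with z = +1.
= (61.2/1) · log₁₀(0.0000408/0.0000511) = 61.20 · log₁₀(0.7984)
= 61.20 · (-0.0978) = -5.98 mV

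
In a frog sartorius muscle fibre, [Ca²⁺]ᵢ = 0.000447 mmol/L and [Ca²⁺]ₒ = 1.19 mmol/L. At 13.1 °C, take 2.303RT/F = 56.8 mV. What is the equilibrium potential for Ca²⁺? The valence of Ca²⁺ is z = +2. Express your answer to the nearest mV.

97 mV

E = (56.8/z) · log₁₀([Ca²⁺]_out/[Ca²⁺]_in) with z = +2.
= (56.8/2) · log₁₀(1.19/0.000447) = 28.40 · log₁₀(2662)
= 28.40 · (3.4252) = 97.28 mV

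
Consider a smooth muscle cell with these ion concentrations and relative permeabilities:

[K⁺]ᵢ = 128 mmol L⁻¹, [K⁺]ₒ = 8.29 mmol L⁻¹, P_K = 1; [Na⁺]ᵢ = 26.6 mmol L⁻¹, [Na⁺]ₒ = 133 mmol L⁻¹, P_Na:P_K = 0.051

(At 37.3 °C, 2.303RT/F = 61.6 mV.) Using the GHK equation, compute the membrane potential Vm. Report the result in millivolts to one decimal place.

Vm = 61.6 · log₁₀[(Σ P·[cation]ₒ + Σ P·[anion]ᵢ) / (Σ P·[cation]ᵢ + Σ P·[anion]ₒ)]
Numerator = 1×8.29 + 0.051×133 = 15.07
Denominator = 1×128 + 0.051×26.6 = 129.4
Vm = 61.6 · log₁₀(0.11652) = 61.6 × (-0.9336) = -57.51 mV

-57.5 mV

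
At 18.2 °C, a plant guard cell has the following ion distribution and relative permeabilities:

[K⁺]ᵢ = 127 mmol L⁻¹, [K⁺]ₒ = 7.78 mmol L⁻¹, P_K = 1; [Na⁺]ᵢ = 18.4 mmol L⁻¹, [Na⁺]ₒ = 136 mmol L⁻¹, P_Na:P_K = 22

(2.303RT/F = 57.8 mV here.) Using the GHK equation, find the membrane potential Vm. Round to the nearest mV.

43 mV

Vm = 57.8 · log₁₀[(Σ P·[cation]ₒ + Σ P·[anion]ᵢ) / (Σ P·[cation]ᵢ + Σ P·[anion]ₒ)]
Numerator = 1×7.78 + 22×136 = 3000
Denominator = 1×127 + 22×18.4 = 531.8
Vm = 57.8 · log₁₀(5.6408) = 57.8 × (0.7513) = 43.43 mV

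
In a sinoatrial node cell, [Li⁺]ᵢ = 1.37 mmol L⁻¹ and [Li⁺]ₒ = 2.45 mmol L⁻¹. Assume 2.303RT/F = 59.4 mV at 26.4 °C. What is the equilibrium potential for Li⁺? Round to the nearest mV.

E = (59.4/z) · log₁₀([Li⁺]_out/[Li⁺]_in) with z = +1.
= (59.4/1) · log₁₀(2.45/1.37) = 59.40 · log₁₀(1.788)
= 59.40 · (0.2524) = 15.00 mV

15 mV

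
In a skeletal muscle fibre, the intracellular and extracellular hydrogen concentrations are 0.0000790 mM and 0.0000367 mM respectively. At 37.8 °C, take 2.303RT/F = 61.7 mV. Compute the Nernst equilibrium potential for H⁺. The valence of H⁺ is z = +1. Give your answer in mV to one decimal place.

E = (61.7/z) · log₁₀([H⁺]_out/[H⁺]_in) with z = +1.
= (61.7/1) · log₁₀(0.0000367/0.0000790) = 61.70 · log₁₀(0.4646)
= 61.70 · (-0.3330) = -20.54 mV

-20.5 mV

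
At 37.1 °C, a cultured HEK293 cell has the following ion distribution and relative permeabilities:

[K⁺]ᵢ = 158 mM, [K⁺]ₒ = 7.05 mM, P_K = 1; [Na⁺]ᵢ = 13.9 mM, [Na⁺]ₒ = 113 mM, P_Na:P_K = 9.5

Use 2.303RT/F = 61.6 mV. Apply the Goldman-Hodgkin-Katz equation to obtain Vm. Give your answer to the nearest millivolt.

Vm = 61.6 · log₁₀[(Σ P·[cation]ₒ + Σ P·[anion]ᵢ) / (Σ P·[cation]ᵢ + Σ P·[anion]ₒ)]
Numerator = 1×7.05 + 9.5×113 = 1081
Denominator = 1×158 + 9.5×13.9 = 290.1
Vm = 61.6 · log₁₀(3.7254) = 61.6 × (0.5712) = 35.18 mV

35 mV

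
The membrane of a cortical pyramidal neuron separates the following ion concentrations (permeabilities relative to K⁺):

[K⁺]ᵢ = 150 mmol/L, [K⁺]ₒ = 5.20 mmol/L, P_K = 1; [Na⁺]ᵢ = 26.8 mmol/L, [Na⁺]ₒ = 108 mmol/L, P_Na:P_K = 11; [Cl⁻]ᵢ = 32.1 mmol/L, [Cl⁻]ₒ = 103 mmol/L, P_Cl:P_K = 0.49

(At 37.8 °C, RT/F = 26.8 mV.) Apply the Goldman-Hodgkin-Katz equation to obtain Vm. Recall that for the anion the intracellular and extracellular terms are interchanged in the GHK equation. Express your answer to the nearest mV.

Vm = 26.8 · ln[(Σ P·[cation]ₒ + Σ P·[anion]ᵢ) / (Σ P·[cation]ᵢ + Σ P·[anion]ₒ)]
Numerator = 1×5.20 + 11×108 + 0.49×32.1 = 1209
Denominator = 1×150 + 11×26.8 + 0.49×103 = 495.3
Vm = 26.8 · ln(2.4409) = 26.8 × (0.8924) = 23.92 mV

24 mV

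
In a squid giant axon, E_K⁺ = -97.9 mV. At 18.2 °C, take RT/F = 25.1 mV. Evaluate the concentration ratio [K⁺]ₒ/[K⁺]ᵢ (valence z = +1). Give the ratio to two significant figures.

ln([out]/[in]) = E·z/(25.1) = -97.9 × 1 / 25.1 = -3.9004
[out]/[in] = e^(-3.9004) = 0.02023

0.020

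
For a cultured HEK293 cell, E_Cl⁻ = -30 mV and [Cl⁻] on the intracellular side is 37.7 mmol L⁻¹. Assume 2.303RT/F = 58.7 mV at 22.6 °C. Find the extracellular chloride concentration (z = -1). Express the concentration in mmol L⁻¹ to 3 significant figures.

Nernst: E = (58.7/-1) · log₁₀([out]/[in]), so log₁₀([out]/[in]) = -30.0 × -1 / 58.7 = 0.5111.
[out]/[in] = 10^(0.5111) = 3.244.
[out] = 3.244 × 37.7 = 122.3 mmol L⁻¹.

122 mmol L⁻¹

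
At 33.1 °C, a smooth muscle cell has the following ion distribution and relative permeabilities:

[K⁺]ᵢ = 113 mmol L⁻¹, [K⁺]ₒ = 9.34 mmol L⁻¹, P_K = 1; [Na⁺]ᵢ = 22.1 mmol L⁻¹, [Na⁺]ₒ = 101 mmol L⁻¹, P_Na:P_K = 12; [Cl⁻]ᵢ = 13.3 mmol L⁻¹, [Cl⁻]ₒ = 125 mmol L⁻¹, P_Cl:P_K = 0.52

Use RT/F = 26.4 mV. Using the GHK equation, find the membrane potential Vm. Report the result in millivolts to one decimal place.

26.9 mV

Vm = 26.4 · ln[(Σ P·[cation]ₒ + Σ P·[anion]ᵢ) / (Σ P·[cation]ᵢ + Σ P·[anion]ₒ)]
Numerator = 1×9.34 + 12×101 + 0.52×13.3 = 1228
Denominator = 1×113 + 12×22.1 + 0.52×125 = 443.2
Vm = 26.4 · ln(2.7713) = 26.4 × (1.0193) = 26.91 mV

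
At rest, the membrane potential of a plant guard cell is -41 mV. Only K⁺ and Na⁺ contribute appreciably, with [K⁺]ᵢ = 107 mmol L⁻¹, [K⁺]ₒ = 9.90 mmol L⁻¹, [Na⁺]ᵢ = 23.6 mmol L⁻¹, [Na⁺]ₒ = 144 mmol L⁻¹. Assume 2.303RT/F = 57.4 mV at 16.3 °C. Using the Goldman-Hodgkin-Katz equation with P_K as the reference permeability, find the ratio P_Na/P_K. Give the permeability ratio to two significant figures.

Let α = P_Na/P_K. GHK: Vm = 57.4·log₁₀[(Kₒ + α·Naₒ)/(Kᵢ + α·Naᵢ)].
10^(Vm/57.4) = 10^(-41.0/57.4) = 0.19307
So 0.19307·(Kᵢ + α·Naᵢ) = Kₒ + α·Naₒ → α = (0.19307·107.0 − 9.9) / (144.0 − 0.19307·23.6)
α = (20.66 − 9.9) / (144.0 − 4.556) = 10.76/139.4 = 0.07715

0.077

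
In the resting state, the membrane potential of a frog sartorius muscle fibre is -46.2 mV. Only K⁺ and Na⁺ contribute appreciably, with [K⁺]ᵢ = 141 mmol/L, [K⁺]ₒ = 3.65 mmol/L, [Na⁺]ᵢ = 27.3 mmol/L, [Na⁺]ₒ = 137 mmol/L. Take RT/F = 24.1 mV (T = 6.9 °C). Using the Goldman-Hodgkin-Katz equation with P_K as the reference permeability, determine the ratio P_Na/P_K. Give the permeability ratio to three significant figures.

Let α = P_Na/P_K. GHK: Vm = 24.1·ln[(Kₒ + α·Naₒ)/(Kᵢ + α·Naᵢ)].
e^(Vm/24.1) = e^(-46.2/24.1) = 0.14705
So 0.14705·(Kᵢ + α·Naᵢ) = Kₒ + α·Naₒ → α = (0.14705·141.0 − 3.65) / (137.0 − 0.14705·27.3)
α = (20.73 − 3.65) / (137.0 − 4.014) = 17.08/133 = 0.1285

0.128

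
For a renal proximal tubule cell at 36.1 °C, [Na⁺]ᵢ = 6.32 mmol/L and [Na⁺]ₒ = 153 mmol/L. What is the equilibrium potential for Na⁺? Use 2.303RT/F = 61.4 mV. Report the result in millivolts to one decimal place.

E = (61.4/z) · log₁₀([Na⁺]_out/[Na⁺]_in) with z = +1.
= (61.4/1) · log₁₀(153/6.32) = 61.40 · log₁₀(24.21)
= 61.40 · (1.3840) = 84.98 mV

85.0 mV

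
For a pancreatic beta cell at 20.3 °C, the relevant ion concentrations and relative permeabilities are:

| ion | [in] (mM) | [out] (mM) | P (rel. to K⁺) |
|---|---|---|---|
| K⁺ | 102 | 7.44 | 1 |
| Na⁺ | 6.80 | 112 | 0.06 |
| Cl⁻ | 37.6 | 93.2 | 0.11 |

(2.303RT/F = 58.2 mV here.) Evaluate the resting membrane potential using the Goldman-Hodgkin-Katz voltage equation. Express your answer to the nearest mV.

Vm = 58.2 · log₁₀[(Σ P·[cation]ₒ + Σ P·[anion]ᵢ) / (Σ P·[cation]ᵢ + Σ P·[anion]ₒ)]
Numerator = 1×7.44 + 0.06×112 + 0.11×37.6 = 18.3
Denominator = 1×102 + 0.06×6.80 + 0.11×93.2 = 112.7
Vm = 58.2 · log₁₀(0.1624) = 58.2 × (-0.7894) = -45.94 mV

-46 mV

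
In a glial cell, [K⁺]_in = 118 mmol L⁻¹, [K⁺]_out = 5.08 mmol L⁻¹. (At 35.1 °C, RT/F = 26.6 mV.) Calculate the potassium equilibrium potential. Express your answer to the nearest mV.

E = (26.6/z) · ln([K⁺]_out/[K⁺]_in) with z = +1.
= (26.6/1) · ln(5.08/118) = 26.60 · ln(0.04305)
= 26.60 · (-3.1454) = -83.67 mV

-84 mV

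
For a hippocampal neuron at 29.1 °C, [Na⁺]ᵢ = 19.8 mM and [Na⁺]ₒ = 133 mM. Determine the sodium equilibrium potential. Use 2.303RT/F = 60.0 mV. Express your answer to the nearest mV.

E = (60.0/z) · log₁₀([Na⁺]_out/[Na⁺]_in) with z = +1.
= (60.0/1) · log₁₀(133/19.8) = 60.00 · log₁₀(6.717)
= 60.00 · (0.8272) = 49.63 mV

50 mV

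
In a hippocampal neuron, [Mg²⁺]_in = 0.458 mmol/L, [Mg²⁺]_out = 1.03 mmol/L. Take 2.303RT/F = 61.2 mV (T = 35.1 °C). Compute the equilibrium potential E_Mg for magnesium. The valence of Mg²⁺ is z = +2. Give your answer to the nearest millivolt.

11 mV

E = (61.2/z) · log₁₀([Mg²⁺]_out/[Mg²⁺]_in) with z = +2.
= (61.2/2) · log₁₀(1.03/0.458) = 30.60 · log₁₀(2.249)
= 30.60 · (0.3520) = 10.77 mV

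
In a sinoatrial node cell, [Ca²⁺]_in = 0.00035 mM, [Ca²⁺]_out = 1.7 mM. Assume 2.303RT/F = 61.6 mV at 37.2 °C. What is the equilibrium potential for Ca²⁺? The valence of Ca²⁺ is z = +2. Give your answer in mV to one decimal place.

E = (61.6/z) · log₁₀([Ca²⁺]_out/[Ca²⁺]_in) with z = +2.
= (61.6/2) · log₁₀(1.7/0.00035) = 30.80 · log₁₀(4857)
= 30.80 · (3.6864) = 113.54 mV

113.5 mV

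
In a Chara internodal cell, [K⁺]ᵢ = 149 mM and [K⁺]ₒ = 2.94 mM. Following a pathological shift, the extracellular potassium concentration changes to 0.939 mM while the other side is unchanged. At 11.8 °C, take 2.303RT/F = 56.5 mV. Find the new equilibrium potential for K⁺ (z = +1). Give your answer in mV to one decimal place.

After the shift: [K⁺]_out = 0.939, [K⁺]_in = 149 mM.
E_new = (56.5/1)·log₁₀(0.939/149) = 56.50 · (-2.2005) = -124.33 mV

-124.3 mV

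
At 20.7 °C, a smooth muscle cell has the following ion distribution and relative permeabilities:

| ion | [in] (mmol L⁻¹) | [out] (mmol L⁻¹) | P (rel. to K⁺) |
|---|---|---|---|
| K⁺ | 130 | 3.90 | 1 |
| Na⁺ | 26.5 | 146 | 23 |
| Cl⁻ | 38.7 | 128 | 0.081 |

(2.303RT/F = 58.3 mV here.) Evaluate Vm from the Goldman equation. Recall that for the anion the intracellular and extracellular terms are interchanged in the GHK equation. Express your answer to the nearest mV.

38 mV

Vm = 58.3 · log₁₀[(Σ P·[cation]ₒ + Σ P·[anion]ᵢ) / (Σ P·[cation]ᵢ + Σ P·[anion]ₒ)]
Numerator = 1×3.90 + 23×146 + 0.081×38.7 = 3365
Denominator = 1×130 + 23×26.5 + 0.081×128 = 749.9
Vm = 58.3 · log₁₀(4.4875) = 58.3 × (0.6520) = 38.01 mV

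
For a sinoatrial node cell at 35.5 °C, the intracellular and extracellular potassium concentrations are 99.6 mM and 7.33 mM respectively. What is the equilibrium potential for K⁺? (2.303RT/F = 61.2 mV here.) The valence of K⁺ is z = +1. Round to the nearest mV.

E = (61.2/z) · log₁₀([K⁺]_out/[K⁺]_in) with z = +1.
= (61.2/1) · log₁₀(7.33/99.6) = 61.20 · log₁₀(0.07359)
= 61.20 · (-1.1332) = -69.35 mV

-69 mV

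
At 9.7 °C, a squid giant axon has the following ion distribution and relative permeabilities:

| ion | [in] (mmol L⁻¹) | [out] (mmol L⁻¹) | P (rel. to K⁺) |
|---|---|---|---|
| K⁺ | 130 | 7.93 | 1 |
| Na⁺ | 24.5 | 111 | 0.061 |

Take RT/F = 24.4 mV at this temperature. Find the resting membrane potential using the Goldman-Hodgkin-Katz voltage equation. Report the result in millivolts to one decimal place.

-53.5 mV

Vm = 24.4 · ln[(Σ P·[cation]ₒ + Σ P·[anion]ᵢ) / (Σ P·[cation]ᵢ + Σ P·[anion]ₒ)]
Numerator = 1×7.93 + 0.061×111 = 14.7
Denominator = 1×130 + 0.061×24.5 = 131.5
Vm = 24.4 · ln(0.1118) = 24.4 × (-2.1910) = -53.46 mV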